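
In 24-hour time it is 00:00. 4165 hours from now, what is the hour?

4165 mod 24 = 13 (since 173·24 = 4152).
(0 + 13) mod 24 = 13.

13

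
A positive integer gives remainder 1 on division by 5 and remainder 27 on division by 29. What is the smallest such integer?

Since 29·4 ≡ 1 (mod 5), take x = 27 + 29·((1−27)·4 mod 5) = 27 + 29·1 = 56.
Check: 56 mod 5 = 1, 56 mod 29 = 27.

56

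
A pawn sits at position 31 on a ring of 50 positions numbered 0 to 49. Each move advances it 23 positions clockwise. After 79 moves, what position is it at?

48

79·23 = 1817.
1817 mod 50 = 17 (since 36·50 = 1800).
(31 + 17) mod 50 = 48.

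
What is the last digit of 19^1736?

Powers of 9 mod 10 repeat with period 2: 9, 1.
1736 mod 2 = 0, so the last digit matches 9^2 = 1.

1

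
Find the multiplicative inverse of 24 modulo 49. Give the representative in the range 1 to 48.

47

24·47 = 1128 = 23·49 + 1, so 24⁻¹ ≡ 47 (mod 49).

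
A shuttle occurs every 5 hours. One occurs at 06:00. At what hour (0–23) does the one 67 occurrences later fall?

5

67·5 = 335.
Dividing 335 by 24 gives quotient 13 and remainder 23.
(6 + 23) mod 24 = 5.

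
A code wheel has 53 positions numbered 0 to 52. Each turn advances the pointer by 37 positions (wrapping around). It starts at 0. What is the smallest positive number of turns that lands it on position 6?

46

The inverse of 37 mod 53 is 43 (since 37·43 = 1591 ≡ 1).
So x ≡ 43·6 = 258 ≡ 46 (mod 53).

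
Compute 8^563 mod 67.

Square-and-reduce mod 67: 8^1≡8, 8^2≡64, 8^4≡9, 8^8≡14, 8^16≡62, 8^32≡25, 8^64≡22, 8^128≡15, 8^256≡24, 8^512≡40.
563 = 1 + 2 + 16 + 32 + 512, so 8^563 ≡ 8·64·62·25·40 ≡ 3 (mod 67).

3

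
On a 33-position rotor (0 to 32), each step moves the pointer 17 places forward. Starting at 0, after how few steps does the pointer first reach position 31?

The inverse of 17 mod 33 is 2 (since 17·2 = 34 ≡ 1).
Multiplying both sides by 2: x ≡ 2·31 = 62 ≡ 29 (mod 33).
Check: 17·29 = 493 = 14·33 + 31.

29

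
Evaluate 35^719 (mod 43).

By repeated squaring mod 43: 35^1≡35, 35^2≡21, 35^4≡11, 35^8≡35, 35^16≡21, 35^32≡11, 35^64≡35, 35^128≡21, 35^256≡11, 35^512≡35.
719 = 1 + 2 + 4 + 8 + 64 + 128 + 512, so 35^719 ≡ 35·21·11·35·35·21·35 ≡ 41 (mod 43).

41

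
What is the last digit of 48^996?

The units digit of 48^n cycles with period 4: 8, 4, 2, 6, …
996 leaves remainder 0 on division by 4, so 48^996 ends in 6.

6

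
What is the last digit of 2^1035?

Last digits of 2^n: 2, 4, 8, 6 (period 4).
1035 leaves remainder 3 on division by 4, so 2^1035 ends in 8.

8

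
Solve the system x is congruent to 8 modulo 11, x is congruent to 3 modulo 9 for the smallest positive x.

Since 9·5 ≡ 1 (mod 11), take x = 3 + 9·((8−3)·5 mod 11) = 3 + 9·3 = 30.
Check: 30 mod 11 = 8, 30 mod 9 = 3.

30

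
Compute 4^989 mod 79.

By repeated squaring mod 79: 4^1≡4, 4^2≡16, 4^4≡19, 4^8≡45, 4^16≡50, 4^32≡51, 4^64≡73, 4^128≡36, 4^256≡32, 4^512≡76.
989 = 1 + 4 + 8 + 16 + 64 + 128 + 256 + 512, so 4^989 ≡ 4·19·45·50·73·36·32·76 ≡ 13 (mod 79).

13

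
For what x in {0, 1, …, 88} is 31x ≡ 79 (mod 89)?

37

The inverse of 31 mod 89 is 23 (since 31·23 = 713 ≡ 1).
So x ≡ 23·79 = 1817 ≡ 37 (mod 89).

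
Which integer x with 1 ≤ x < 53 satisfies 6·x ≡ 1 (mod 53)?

9

53 = 8·6 + 5
6 = 1·5 + 1
5 = 5·1 + 0
Back-substituting gives 6·9 ≡ 1 (mod 53).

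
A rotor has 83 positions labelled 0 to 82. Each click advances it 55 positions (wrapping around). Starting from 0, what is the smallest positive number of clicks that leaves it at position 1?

55·80 = 4400 = 53·83 + 1, so 55⁻¹ ≡ 80 (mod 83).

80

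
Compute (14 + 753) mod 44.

Dividing 753 by 44 gives quotient 17 and remainder 5.
(14 + 5) mod 44 = 19.

19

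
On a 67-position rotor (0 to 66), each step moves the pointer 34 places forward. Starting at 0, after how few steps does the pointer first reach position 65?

63

The inverse of 34 mod 67 is 2 (since 34·2 = 68 ≡ 1).
Multiplying both sides by 2: x ≡ 2·65 = 130 ≡ 63 (mod 67).
Check: 34·63 = 2142 = 31·67 + 65.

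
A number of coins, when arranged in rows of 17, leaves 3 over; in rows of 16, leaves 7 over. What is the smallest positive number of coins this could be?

x ≡ 7 (mod 16) gives x ∈ {7, 23, 39, 55, 71}.
The first of these with x mod 17 = 3 is 71.

71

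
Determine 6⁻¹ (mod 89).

15

6·15 = 90 = 1·89 + 1, so 6⁻¹ ≡ 15 (mod 89).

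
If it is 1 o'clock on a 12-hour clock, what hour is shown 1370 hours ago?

1370 − 114·12 = 2, so 1370 ≡ 2 (mod 12).
1 − 2 → 11 on a 12-hour dial.

11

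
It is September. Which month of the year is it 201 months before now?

December

201 mod 12 = 9 (since 16·12 = 192).
September − 9 months → December.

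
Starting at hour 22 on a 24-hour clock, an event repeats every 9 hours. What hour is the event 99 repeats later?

99·9 = 891.
891 = 37·24 + 3, so 891 mod 24 = 3.
(22 + 3) mod 24 = 1.

1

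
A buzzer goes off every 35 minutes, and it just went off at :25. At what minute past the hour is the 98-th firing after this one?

98·35 = 3430.
3430 mod 60 = 10 (since 57·60 = 3420).
(25 + 10) mod 60 = 35.

35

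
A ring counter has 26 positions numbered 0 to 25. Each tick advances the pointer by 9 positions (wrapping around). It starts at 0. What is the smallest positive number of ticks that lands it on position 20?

8

9⁻¹ ≡ 3 (mod 26) because 9·3 = 27 = 1·26 + 1.
Multiplying both sides by 3: x ≡ 3·20 = 60 ≡ 8 (mod 26).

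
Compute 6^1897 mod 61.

Square-and-reduce mod 61: 6^1≡6, 6^2≡36, 6^4≡15, 6^8≡42, 6^16≡56, 6^32≡25, 6^64≡15, 6^128≡42, 6^256≡56, 6^512≡25, 6^1024≡15.
Since 1897 = 1 + 8 + 32 + 64 + 256 + 512 + 1024 in binary, 6^1897 ≡ 6·42·25·15·56·25·15 ≡ 54 (mod 61).

54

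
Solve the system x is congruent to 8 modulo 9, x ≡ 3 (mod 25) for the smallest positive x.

53

x ≡ 8 (mod 9) gives x ∈ {8, 17, 26, 35, 44, 53}.
The first of these with x mod 25 = 3 is 53.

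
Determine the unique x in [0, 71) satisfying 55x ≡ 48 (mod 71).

68

55⁻¹ ≡ 31 (mod 71) because 55·31 = 1705 = 24·71 + 1.
So x ≡ 31·48 = 1488 ≡ 68 (mod 71).
Check: 55·68 = 3740 = 52·71 + 48.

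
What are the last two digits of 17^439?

53

Successive squares of 17 mod 100: 17^1≡17, 17^2≡89, 17^4≡21, 17^8≡41, 17^16≡81, 17^32≡61, 17^64≡21, 17^128≡41, 17^256≡81.
439 = 1 + 2 + 4 + 16 + 32 + 128 + 256, so 17^439 ≡ 17·89·21·81·61·41·81 ≡ 53 (mod 100).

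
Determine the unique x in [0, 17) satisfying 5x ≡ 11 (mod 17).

The inverse of 5 mod 17 is 7 (since 5·7 = 35 ≡ 1).
So x ≡ 7·11 = 77 ≡ 9 (mod 17).
Check: 5·9 = 45 = 2·17 + 11.

9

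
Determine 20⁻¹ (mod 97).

97 = 4·20 + 17
20 = 1·17 + 3
17 = 5·3 + 2
3 = 1·2 + 1
2 = 2·1 + 0
Back-substituting gives 20·34 ≡ 1 (mod 97).

34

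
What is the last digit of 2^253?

2

Last digits of 2^n: 2, 4, 8, 6 (period 4).
253 mod 4 = 1, so the last digit matches 2^1 = 2.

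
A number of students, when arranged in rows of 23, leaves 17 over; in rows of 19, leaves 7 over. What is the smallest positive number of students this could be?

x ≡ 7 (mod 19) gives x ∈ {7, 26, 45, 64, 83, 102, 121, 140, …}.
The first of these with x mod 23 = 17 is 178.

178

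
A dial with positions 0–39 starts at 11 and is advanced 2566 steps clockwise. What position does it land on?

17

Dividing 2566 by 40 gives quotient 64 and remainder 6.
(11 + 6) mod 40 = 17.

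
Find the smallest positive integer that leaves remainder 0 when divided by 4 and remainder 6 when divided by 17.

40

Since 17·1 ≡ 1 (mod 4), take x = 6 + 17·((0−6)·1 mod 4) = 6 + 17·2 = 40.
Check: 40 mod 4 = 0, 40 mod 17 = 6.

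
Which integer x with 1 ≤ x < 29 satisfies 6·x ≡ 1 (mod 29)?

6·5 = 30 = 1·29 + 1, so 6⁻¹ ≡ 5 (mod 29).

5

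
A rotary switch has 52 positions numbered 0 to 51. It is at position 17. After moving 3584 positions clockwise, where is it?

13

Dividing 3584 by 52 gives quotient 68 and remainder 48.
(17 + 48) mod 52 = 13.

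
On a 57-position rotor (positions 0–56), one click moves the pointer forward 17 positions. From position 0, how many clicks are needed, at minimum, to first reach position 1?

17·47 = 799 = 14·57 + 1, so 17⁻¹ ≡ 47 (mod 57).

47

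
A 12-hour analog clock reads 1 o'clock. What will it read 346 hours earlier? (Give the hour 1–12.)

3

Dividing 346 by 12 gives quotient 28 and remainder 10.
1 − 10 → 3 on a 12-hour dial.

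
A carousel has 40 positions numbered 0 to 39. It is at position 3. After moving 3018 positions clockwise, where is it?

21

Dividing 3018 by 40 gives quotient 75 and remainder 18.
(3 + 18) mod 40 = 21.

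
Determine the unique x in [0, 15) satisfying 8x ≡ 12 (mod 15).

The inverse of 8 mod 15 is 2 (since 8·2 = 16 ≡ 1).
So x ≡ 2·12 = 24 ≡ 9 (mod 15).
Check: 8·9 = 72 = 4·15 + 12.

9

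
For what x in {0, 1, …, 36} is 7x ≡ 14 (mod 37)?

2

7⁻¹ ≡ 16 (mod 37) because 7·16 = 112 = 3·37 + 1.
Multiplying both sides by 16: x ≡ 16·14 = 224 ≡ 2 (mod 37).
Check: 7·2 = 14 = 0·37 + 14.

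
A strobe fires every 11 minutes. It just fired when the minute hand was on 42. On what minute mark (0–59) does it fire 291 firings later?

291·11 = 3201.
3201 = 53·60 + 21, so 3201 mod 60 = 21.
(42 + 21) mod 60 = 3.

3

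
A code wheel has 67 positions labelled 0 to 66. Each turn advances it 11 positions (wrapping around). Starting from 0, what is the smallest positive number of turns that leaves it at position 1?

61

67 = 6·11 + 1
11 = 11·1 + 0
Back-substituting gives 11·61 ≡ 1 (mod 67).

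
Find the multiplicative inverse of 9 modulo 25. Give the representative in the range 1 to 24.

9·14 = 126 = 5·25 + 1, so 9⁻¹ ≡ 14 (mod 25).

14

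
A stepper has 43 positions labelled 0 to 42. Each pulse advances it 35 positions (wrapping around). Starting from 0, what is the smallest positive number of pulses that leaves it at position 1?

16

43 = 1·35 + 8
35 = 4·8 + 3
8 = 2·3 + 2
3 = 1·2 + 1
2 = 2·1 + 0
Back-substituting gives 35·16 ≡ 1 (mod 43).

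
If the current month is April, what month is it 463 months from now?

463 mod 12 = 7 (since 38·12 = 456).
April + 7 months → November.

November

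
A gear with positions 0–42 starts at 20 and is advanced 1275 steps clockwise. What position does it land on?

Dividing 1275 by 43 gives quotient 29 and remainder 28.
(20 + 28) mod 43 = 5.

5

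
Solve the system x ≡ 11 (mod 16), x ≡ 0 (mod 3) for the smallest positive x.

Since 3·11 ≡ 1 (mod 16), take x = 0 + 3·((11−0)·11 mod 16) = 0 + 3·9 = 27.
Check: 27 mod 16 = 11, 27 mod 3 = 0.

27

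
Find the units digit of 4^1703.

The units digit of 4^n cycles with period 2: 4, 6, …
1703 leaves remainder 1 on division by 2, so 4^1703 ends in 4.

4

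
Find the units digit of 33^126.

9

Powers of 3 mod 10 repeat with period 4: 3, 9, 7, 1.
126 mod 4 = 2, so the last digit matches 3^2 = 9.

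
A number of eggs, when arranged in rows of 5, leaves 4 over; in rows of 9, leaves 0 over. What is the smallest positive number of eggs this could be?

9

Since 9·4 ≡ 1 (mod 5), take x = 0 + 9·((4−0)·4 mod 5) = 0 + 9·1 = 9.
Check: 9 mod 5 = 4, 9 mod 9 = 0.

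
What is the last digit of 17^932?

1

Last digits of 7^n: 7, 9, 3, 1 (period 4).
932 leaves remainder 0 on division by 4, so 17^932 ends in 1.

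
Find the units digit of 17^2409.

7

Powers of 7 mod 10 repeat with period 4: 7, 9, 3, 1.
2409 mod 4 = 1, so the last digit matches 7^1 = 7.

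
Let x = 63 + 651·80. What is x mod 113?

50

651·80 = 52080.
52080 − 460·113 = 100, so 52080 ≡ 100 (mod 113).
(63 + 100) mod 113 = 50.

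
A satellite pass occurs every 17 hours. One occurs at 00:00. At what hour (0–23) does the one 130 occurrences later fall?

2

130·17 = 2210.
Dividing 2210 by 24 gives quotient 92 and remainder 2.
(0 + 2) mod 24 = 2.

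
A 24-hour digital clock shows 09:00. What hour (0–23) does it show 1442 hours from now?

11

Dividing 1442 by 24 gives quotient 60 and remainder 2.
(9 + 2) mod 24 = 11.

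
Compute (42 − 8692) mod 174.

50

Dividing 8692 by 174 gives quotient 49 and remainder 166.
(42 − 166) mod 174 = 50.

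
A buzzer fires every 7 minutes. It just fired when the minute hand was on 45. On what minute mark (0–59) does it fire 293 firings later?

293·7 = 2051.
2051 = 34·60 + 11, so 2051 mod 60 = 11.
(45 + 11) mod 60 = 56.

56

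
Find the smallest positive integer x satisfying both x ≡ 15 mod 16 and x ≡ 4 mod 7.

95

x ≡ 4 (mod 7) gives x ∈ {4, 11, 18, 25, 32, 39, 46, 53, …}.
The first of these with x mod 16 = 15 is 95.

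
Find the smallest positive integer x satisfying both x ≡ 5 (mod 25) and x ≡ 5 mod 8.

5

x ≡ 5 (mod 8) gives x ∈ {5}.
The first of these with x mod 25 = 5 is 5.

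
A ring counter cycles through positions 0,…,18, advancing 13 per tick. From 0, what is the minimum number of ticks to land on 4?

The inverse of 13 mod 19 is 3 (since 13·3 = 39 ≡ 1).
So x ≡ 3·4 = 12 ≡ 12 (mod 19).

12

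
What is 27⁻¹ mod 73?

27·46 = 1242 = 17·73 + 1, so 27⁻¹ ≡ 46 (mod 73).

46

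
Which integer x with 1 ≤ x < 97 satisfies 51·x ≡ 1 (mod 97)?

51·78 = 3978 = 41·97 + 1, so 51⁻¹ ≡ 78 (mod 97).

78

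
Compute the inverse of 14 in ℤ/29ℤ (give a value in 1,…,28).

27

14·27 = 378 = 13·29 + 1, so 14⁻¹ ≡ 27 (mod 29).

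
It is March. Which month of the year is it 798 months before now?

Dividing 798 by 12 gives quotient 66 and remainder 6.
March − 6 months → September.

September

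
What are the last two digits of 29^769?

By repeated squaring mod 100: 29^1≡29, 29^2≡41, 29^4≡81, 29^8≡61, 29^16≡21, 29^32≡41, 29^64≡81, 29^128≡61, 29^256≡21, 29^512≡41.
Since 769 = 1 + 256 + 512 in binary, 29^769 ≡ 29·21·41 ≡ 69 (mod 100).

69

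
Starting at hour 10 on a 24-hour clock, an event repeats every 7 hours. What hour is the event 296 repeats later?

18

296·7 = 2072.
2072 = 86·24 + 8, so 2072 mod 24 = 8.
(10 + 8) mod 24 = 18.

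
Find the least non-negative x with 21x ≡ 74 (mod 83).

The inverse of 21 mod 83 is 4 (since 21·4 = 84 ≡ 1).
Multiplying both sides by 4: x ≡ 4·74 = 296 ≡ 47 (mod 83).

47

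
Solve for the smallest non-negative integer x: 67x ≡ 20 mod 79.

67⁻¹ ≡ 46 (mod 79) because 67·46 = 3082 = 39·79 + 1.
So x ≡ 46·20 = 920 ≡ 51 (mod 79).

51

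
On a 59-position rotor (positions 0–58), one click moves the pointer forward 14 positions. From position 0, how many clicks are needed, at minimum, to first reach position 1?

38

14·38 = 532 = 9·59 + 1, so 14⁻¹ ≡ 38 (mod 59).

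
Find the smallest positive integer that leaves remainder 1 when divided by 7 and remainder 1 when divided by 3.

1

x ≡ 1 (mod 3) gives x ∈ {1}.
The first of these with x mod 7 = 1 is 1.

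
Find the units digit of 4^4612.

The units digit of 4^n cycles with period 2: 4, 6, …
4612 mod 2 = 0, so the last digit matches 4^2 = 6.

6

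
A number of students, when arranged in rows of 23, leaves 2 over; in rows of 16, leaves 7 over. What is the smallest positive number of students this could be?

x ≡ 7 (mod 16) gives x ∈ {7, 23, 39, 55, 71}.
The first of these with x mod 23 = 2 is 71.

71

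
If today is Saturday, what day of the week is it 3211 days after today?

3211 = 458·7 + 5, so 3211 mod 7 = 5.
Saturday + 5 days → Thursday.

Thursday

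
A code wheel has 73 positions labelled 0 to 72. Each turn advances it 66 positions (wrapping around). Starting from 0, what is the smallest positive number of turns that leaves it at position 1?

73 = 1·66 + 7
66 = 9·7 + 3
7 = 2·3 + 1
3 = 3·1 + 0
Back-substituting gives 66·52 ≡ 1 (mod 73).

52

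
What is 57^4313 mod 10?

Last digits of 7^n: 7, 9, 3, 1 (period 4).
4313 mod 4 = 1, so the last digit matches 7^1 = 7.

7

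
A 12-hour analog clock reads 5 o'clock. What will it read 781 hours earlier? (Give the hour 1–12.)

781 = 65·12 + 1, so 781 mod 12 = 1.
5 − 1 → 4 on a 12-hour dial.

4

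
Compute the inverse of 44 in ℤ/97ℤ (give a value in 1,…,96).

97 = 2·44 + 9
44 = 4·9 + 8
9 = 1·8 + 1
8 = 8·1 + 0
Back-substituting gives 44·86 ≡ 1 (mod 97).

86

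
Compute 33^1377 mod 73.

Square-and-reduce mod 73: 33^1≡33, 33^2≡67, 33^4≡36, 33^8≡55, 33^16≡32, 33^32≡2, 33^64≡4, 33^128≡16, 33^256≡37, 33^512≡55, 33^1024≡32.
1377 = 1 + 32 + 64 + 256 + 1024, so 33^1377 ≡ 33·2·4·37·32 ≡ 63 (mod 73).

63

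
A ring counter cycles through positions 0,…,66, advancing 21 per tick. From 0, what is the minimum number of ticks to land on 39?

21

The inverse of 21 mod 67 is 16 (since 21·16 = 336 ≡ 1).
Multiplying both sides by 16: x ≡ 16·39 = 624 ≡ 21 (mod 67).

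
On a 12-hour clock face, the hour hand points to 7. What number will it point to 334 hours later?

334 − 27·12 = 10, so 334 ≡ 10 (mod 12).
7 + 10 → 5 on a 12-hour dial.

5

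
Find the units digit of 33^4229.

3

Last digits of 3^n: 3, 9, 7, 1 (period 4).
4229 mod 4 = 1, so the last digit matches 3^1 = 3.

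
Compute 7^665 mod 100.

Square-and-reduce mod 100: 7^1≡7, 7^2≡49, 7^4≡1, 7^8≡1, 7^16≡1, 7^32≡1, 7^64≡1, 7^128≡1, 7^256≡1, 7^512≡1.
Since 665 = 1 + 8 + 16 + 128 + 512 in binary, 7^665 ≡ 7·1·1·1·1 ≡ 7 (mod 100).

7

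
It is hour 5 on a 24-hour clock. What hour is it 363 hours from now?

8

363 − 15·24 = 3, so 363 ≡ 3 (mod 24).
(5 + 3) mod 24 = 8.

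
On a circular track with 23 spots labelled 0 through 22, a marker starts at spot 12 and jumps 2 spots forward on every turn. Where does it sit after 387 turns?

387·2 = 774.
774 mod 23 = 15 (since 33·23 = 759).
(12 + 15) mod 23 = 4.

4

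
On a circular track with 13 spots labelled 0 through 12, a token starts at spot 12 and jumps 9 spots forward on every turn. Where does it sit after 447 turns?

5

447·9 = 4023.
4023 mod 13 = 6 (since 309·13 = 4017).
(12 + 6) mod 13 = 5.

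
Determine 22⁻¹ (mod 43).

22·2 = 44 = 1·43 + 1, so 22⁻¹ ≡ 2 (mod 43).

2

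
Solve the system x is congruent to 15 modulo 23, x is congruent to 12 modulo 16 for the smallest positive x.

x ≡ 12 (mod 16) gives x ∈ {12, 28, 44, 60, 76, 92, 108, 124, …}.
The first of these with x mod 23 = 15 is 268.

268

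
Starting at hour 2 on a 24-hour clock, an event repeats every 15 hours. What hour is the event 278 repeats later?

20

278·15 = 4170.
4170 mod 24 = 18 (since 173·24 = 4152).
(2 + 18) mod 24 = 20.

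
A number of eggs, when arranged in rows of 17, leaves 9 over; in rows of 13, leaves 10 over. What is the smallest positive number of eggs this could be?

x ≡ 10 (mod 13) gives x ∈ {10, 23, 36, 49, 62, 75, 88, 101, …}.
The first of these with x mod 17 = 9 is 179.

179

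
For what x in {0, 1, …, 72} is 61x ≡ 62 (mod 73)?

61⁻¹ ≡ 6 (mod 73) because 61·6 = 366 = 5·73 + 1.
Multiplying both sides by 6: x ≡ 6·62 = 372 ≡ 7 (mod 73).
Check: 61·7 = 427 = 5·73 + 62.

7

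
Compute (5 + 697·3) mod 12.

697·3 = 2091.
Dividing 2091 by 12 gives quotient 174 and remainder 3.
(5 + 3) mod 12 = 8.

8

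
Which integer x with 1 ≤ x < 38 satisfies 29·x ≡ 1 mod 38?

29·21 = 609 = 16·38 + 1, so 29⁻¹ ≡ 21 (mod 38).

21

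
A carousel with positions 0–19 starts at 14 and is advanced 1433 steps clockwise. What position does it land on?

7

1433 − 71·20 = 13, so 1433 ≡ 13 (mod 20).
(14 + 13) mod 20 = 7.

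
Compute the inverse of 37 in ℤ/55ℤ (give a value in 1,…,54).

55 = 1·37 + 18
37 = 2·18 + 1
18 = 18·1 + 0
Back-substituting gives 37·3 ≡ 1 (mod 55).

3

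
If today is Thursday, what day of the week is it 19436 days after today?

Monday

19436 − 2776·7 = 4, so 19436 ≡ 4 (mod 7).
Thursday + 4 days → Monday.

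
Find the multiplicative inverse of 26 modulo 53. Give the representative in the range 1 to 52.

26·51 = 1326 = 25·53 + 1, so 26⁻¹ ≡ 51 (mod 53).

51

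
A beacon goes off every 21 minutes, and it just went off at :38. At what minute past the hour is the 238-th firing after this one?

56

238·21 = 4998.
4998 mod 60 = 18 (since 83·60 = 4980).
(38 + 18) mod 60 = 56.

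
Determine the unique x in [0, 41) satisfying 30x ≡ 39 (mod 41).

30

The inverse of 30 mod 41 is 26 (since 30·26 = 780 ≡ 1).
So x ≡ 26·39 = 1014 ≡ 30 (mod 41).
Check: 30·30 = 900 = 21·41 + 39.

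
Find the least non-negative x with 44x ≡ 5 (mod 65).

44⁻¹ ≡ 34 (mod 65) because 44·34 = 1496 = 23·65 + 1.
Multiplying both sides by 34: x ≡ 34·5 = 170 ≡ 40 (mod 65).
Check: 44·40 = 1760 = 27·65 + 5.

40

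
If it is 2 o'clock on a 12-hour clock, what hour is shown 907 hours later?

9

907 mod 12 = 7 (since 75·12 = 900).
2 + 7 → 9 on a 12-hour dial.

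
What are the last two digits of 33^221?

33

Square-and-reduce mod 100: 33^1≡33, 33^2≡89, 33^4≡21, 33^8≡41, 33^16≡81, 33^32≡61, 33^64≡21, 33^128≡41.
221 = 1 + 4 + 8 + 16 + 64 + 128, so 33^221 ≡ 33·21·41·81·21·41 ≡ 33 (mod 100).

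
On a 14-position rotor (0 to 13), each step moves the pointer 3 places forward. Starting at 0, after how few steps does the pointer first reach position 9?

3

The inverse of 3 mod 14 is 5 (since 3·5 = 15 ≡ 1).
So x ≡ 5·9 = 45 ≡ 3 (mod 14).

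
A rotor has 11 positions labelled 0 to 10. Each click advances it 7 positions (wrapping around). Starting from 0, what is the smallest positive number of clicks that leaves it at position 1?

11 = 1·7 + 4
7 = 1·4 + 3
4 = 1·3 + 1
3 = 3·1 + 0
Back-substituting gives 7·8 ≡ 1 (mod 11).

8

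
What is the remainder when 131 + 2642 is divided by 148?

Dividing 2642 by 148 gives quotient 17 and remainder 126.
(131 + 126) mod 148 = 109.

109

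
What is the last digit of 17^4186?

The units digit of 17^n cycles with period 4: 7, 9, 3, 1, …
4186 mod 4 = 2, so the last digit matches 7^2 = 9.

9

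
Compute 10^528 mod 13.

Square-and-reduce mod 13: 10^1≡10, 10^2≡9, 10^4≡3, 10^8≡9, 10^16≡3, 10^32≡9, 10^64≡3, 10^128≡9, 10^256≡3, 10^512≡9.
Since 528 = 16 + 512 in binary, 10^528 ≡ 3·9 ≡ 1 (mod 13).

1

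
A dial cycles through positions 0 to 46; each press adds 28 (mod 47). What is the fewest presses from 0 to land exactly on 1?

28·42 = 1176 = 25·47 + 1, so 28⁻¹ ≡ 42 (mod 47).

42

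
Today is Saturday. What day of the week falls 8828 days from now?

8828 = 1261·7 + 1, so 8828 mod 7 = 1.
Saturday + 1 day → Sunday.

Sunday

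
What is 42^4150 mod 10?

4

The units digit of 42^n cycles with period 4: 2, 4, 8, 6, …
4150 leaves remainder 2 on division by 4, so 42^4150 ends in 4.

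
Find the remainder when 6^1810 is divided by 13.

4

By repeated squaring mod 13: 6^1≡6, 6^2≡10, 6^4≡9, 6^8≡3, 6^16≡9, 6^32≡3, 6^64≡9, 6^128≡3, 6^256≡9, 6^512≡3, 6^1024≡9.
Since 1810 = 2 + 16 + 256 + 512 + 1024 in binary, 6^1810 ≡ 10·9·9·3·9 ≡ 4 (mod 13).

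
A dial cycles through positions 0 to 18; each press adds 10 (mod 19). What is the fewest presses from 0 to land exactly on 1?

19 = 1·10 + 9
10 = 1·9 + 1
9 = 9·1 + 0
Back-substituting gives 10·2 ≡ 1 (mod 19).

2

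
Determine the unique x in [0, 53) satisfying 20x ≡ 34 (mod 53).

7

The inverse of 20 mod 53 is 8 (since 20·8 = 160 ≡ 1).
So x ≡ 8·34 = 272 ≡ 7 (mod 53).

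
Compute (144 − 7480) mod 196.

7480 − 38·196 = 32, so 7480 ≡ 32 (mod 196).
(144 − 32) mod 196 = 112.

112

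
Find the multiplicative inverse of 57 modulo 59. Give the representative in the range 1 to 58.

29

57·29 = 1653 = 28·59 + 1, so 57⁻¹ ≡ 29 (mod 59).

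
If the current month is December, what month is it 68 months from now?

68 mod 12 = 8 (since 5·12 = 60).
December + 8 months → August.

August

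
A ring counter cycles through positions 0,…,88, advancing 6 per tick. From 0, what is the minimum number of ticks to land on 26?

34

The inverse of 6 mod 89 is 15 (since 6·15 = 90 ≡ 1).
Multiplying both sides by 15: x ≡ 15·26 = 390 ≡ 34 (mod 89).
Check: 6·34 = 204 = 2·89 + 26.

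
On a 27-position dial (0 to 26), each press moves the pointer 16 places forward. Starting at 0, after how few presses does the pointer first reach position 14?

11

The inverse of 16 mod 27 is 22 (since 16·22 = 352 ≡ 1).
Multiplying both sides by 22: x ≡ 22·14 = 308 ≡ 11 (mod 27).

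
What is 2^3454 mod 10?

Powers of 2 mod 10 repeat with period 4: 2, 4, 8, 6.
3454 mod 4 = 2, so the last digit matches 2^2 = 4.

4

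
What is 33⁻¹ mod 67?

65

67 = 2·33 + 1
33 = 33·1 + 0
Back-substituting gives 33·65 ≡ 1 (mod 67).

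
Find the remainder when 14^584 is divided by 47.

4

By repeated squaring mod 47: 14^1≡14, 14^2≡8, 14^4≡17, 14^8≡7, 14^16≡2, 14^32≡4, 14^64≡16, 14^128≡21, 14^256≡18, 14^512≡42.
584 = 8 + 64 + 512, so 14^584 ≡ 7·16·42 ≡ 4 (mod 47).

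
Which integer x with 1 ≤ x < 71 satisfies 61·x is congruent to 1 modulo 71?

71 = 1·61 + 10
61 = 6·10 + 1
10 = 10·1 + 0
Back-substituting gives 61·7 ≡ 1 (mod 71).

7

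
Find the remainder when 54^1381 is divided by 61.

54

Square-and-reduce mod 61: 54^1≡54, 54^2≡49, 54^4≡22, 54^8≡57, 54^16≡16, 54^32≡12, 54^64≡22, 54^128≡57, 54^256≡16, 54^512≡12, 54^1024≡22.
1381 = 1 + 4 + 32 + 64 + 256 + 1024, so 54^1381 ≡ 54·22·12·22·16·22 ≡ 54 (mod 61).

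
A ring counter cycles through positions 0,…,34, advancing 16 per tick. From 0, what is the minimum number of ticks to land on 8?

18

The inverse of 16 mod 35 is 11 (since 16·11 = 176 ≡ 1).
Multiplying both sides by 11: x ≡ 11·8 = 88 ≡ 18 (mod 35).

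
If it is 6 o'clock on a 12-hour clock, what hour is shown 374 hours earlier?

4

Dividing 374 by 12 gives quotient 31 and remainder 2.
6 − 2 → 4 on a 12-hour dial.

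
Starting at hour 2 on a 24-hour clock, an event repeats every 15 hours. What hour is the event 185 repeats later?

17

185·15 = 2775.
Dividing 2775 by 24 gives quotient 115 and remainder 15.
(2 + 15) mod 24 = 17.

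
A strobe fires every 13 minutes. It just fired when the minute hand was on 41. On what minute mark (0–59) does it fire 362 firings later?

362·13 = 4706.
4706 = 78·60 + 26, so 4706 mod 60 = 26.
(41 + 26) mod 60 = 7.

7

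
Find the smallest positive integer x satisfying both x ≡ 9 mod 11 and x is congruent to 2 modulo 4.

42

x ≡ 2 (mod 4) gives x ∈ {2, 6, 10, 14, 18, 22, 26, 30, …}.
The first of these with x mod 11 = 9 is 42.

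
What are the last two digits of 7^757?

Successive squares of 7 mod 100: 7^1≡7, 7^2≡49, 7^4≡1, 7^8≡1, 7^16≡1, 7^32≡1, 7^64≡1, 7^128≡1, 7^256≡1, 7^512≡1.
757 = 1 + 4 + 16 + 32 + 64 + 128 + 512, so 7^757 ≡ 7·1·1·1·1·1·1 ≡ 7 (mod 100).

07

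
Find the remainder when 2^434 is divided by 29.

By repeated squaring mod 29: 2^1≡2, 2^2≡4, 2^4≡16, 2^8≡24, 2^16≡25, 2^32≡16, 2^64≡24, 2^128≡25, 2^256≡16.
434 = 2 + 16 + 32 + 128 + 256, so 2^434 ≡ 4·25·16·25·16 ≡ 28 (mod 29).

28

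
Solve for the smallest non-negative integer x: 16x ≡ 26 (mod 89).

35

16⁻¹ ≡ 39 (mod 89) because 16·39 = 624 = 7·89 + 1.
Multiplying both sides by 39: x ≡ 39·26 = 1014 ≡ 35 (mod 89).
Check: 16·35 = 560 = 6·89 + 26.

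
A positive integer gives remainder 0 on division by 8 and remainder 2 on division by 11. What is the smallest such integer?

24

x ≡ 0 (mod 8) gives x ∈ {0, 8, 16, 24}.
The first of these with x mod 11 = 2 is 24.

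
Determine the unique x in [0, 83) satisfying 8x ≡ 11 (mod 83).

The inverse of 8 mod 83 is 52 (since 8·52 = 416 ≡ 1).
Multiplying both sides by 52: x ≡ 52·11 = 572 ≡ 74 (mod 83).

74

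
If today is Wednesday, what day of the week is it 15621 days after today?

Sunday

Dividing 15621 by 7 gives quotient 2231 and remainder 4.
Wednesday + 4 days → Sunday.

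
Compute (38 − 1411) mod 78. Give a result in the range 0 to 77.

31

1411 − 18·78 = 7, so 1411 ≡ 7 (mod 78).
(38 − 7) mod 78 = 31.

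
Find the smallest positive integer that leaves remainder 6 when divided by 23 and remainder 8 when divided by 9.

98

Since 9·18 ≡ 1 (mod 23), take x = 8 + 9·((6−8)·18 mod 23) = 8 + 9·10 = 98.
Check: 98 mod 23 = 6, 98 mod 9 = 8.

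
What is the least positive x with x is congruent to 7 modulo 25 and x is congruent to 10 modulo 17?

282

Since 17·3 ≡ 1 (mod 25), take x = 10 + 17·((7−10)·3 mod 25) = 10 + 17·16 = 282.
Check: 282 mod 25 = 7, 282 mod 17 = 10.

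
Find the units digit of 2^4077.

Powers of 2 mod 10 repeat with period 4: 2, 4, 8, 6.
4077 leaves remainder 1 on division by 4, so 2^4077 ends in 2.

2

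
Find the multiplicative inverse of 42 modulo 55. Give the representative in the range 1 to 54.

38

42·38 = 1596 = 29·55 + 1, so 42⁻¹ ≡ 38 (mod 55).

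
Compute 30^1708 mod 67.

37

Successive squares of 30 mod 67: 30^1≡30, 30^2≡29, 30^4≡37, 30^8≡29, 30^16≡37, 30^32≡29, 30^64≡37, 30^128≡29, 30^256≡37, 30^512≡29, 30^1024≡37.
1708 = 4 + 8 + 32 + 128 + 512 + 1024, so 30^1708 ≡ 37·29·29·29·29·37 ≡ 37 (mod 67).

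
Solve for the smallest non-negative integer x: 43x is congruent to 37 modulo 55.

The inverse of 43 mod 55 is 32 (since 43·32 = 1376 ≡ 1).
Multiplying both sides by 32: x ≡ 32·37 = 1184 ≡ 29 (mod 55).
Check: 43·29 = 1247 = 22·55 + 37.

29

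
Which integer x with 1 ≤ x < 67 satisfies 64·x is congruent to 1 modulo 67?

22

67 = 1·64 + 3
64 = 21·3 + 1
3 = 3·1 + 0
Back-substituting gives 64·22 ≡ 1 (mod 67).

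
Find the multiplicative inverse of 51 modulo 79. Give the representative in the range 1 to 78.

79 = 1·51 + 28
51 = 1·28 + 23
28 = 1·23 + 5
23 = 4·5 + 3
5 = 1·3 + 2
3 = 1·2 + 1
2 = 2·1 + 0
Back-substituting gives 51·31 ≡ 1 (mod 79).

31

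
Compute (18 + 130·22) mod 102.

22

130·22 = 2860.
Dividing 2860 by 102 gives quotient 28 and remainder 4.
(18 + 4) mod 102 = 22.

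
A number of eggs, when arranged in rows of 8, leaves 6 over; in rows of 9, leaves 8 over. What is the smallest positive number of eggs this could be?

62

x ≡ 6 (mod 8) gives x ∈ {6, 14, 22, 30, 38, 46, 54, 62}.
The first of these with x mod 9 = 8 is 62.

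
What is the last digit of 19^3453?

Last digits of 9^n: 9, 1 (period 2).
3453 leaves remainder 1 on division by 2, so 19^3453 ends in 9.

9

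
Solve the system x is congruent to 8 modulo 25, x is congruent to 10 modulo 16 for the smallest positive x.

x ≡ 10 (mod 16) gives x ∈ {10, 26, 42, 58}.
The first of these with x mod 25 = 8 is 58.

58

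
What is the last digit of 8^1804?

Powers of 8 mod 10 repeat with period 4: 8, 4, 2, 6.
1804 mod 4 = 0, so the last digit matches 8^4 = 6.

6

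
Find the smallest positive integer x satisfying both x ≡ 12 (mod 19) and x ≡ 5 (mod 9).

Since 9·17 ≡ 1 (mod 19), take x = 5 + 9·((12−5)·17 mod 19) = 5 + 9·5 = 50.
Check: 50 mod 19 = 12, 50 mod 9 = 5.

50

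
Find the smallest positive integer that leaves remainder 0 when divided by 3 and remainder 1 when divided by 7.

x ≡ 0 (mod 3) gives x ∈ {0, 3, 6, 9, 12, 15}.
The first of these with x mod 7 = 1 is 15.

15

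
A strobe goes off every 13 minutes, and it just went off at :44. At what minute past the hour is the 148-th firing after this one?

48

148·13 = 1924.
1924 = 32·60 + 4, so 1924 mod 60 = 4.
(44 + 4) mod 60 = 48.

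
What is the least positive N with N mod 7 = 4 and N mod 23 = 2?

25

Since 23·4 ≡ 1 (mod 7), take x = 2 + 23·((4−2)·4 mod 7) = 2 + 23·1 = 25.
Check: 25 mod 7 = 4, 25 mod 23 = 2.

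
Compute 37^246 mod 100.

9

Square-and-reduce mod 100: 37^1≡37, 37^2≡69, 37^4≡61, 37^8≡21, 37^16≡41, 37^32≡81, 37^64≡61, 37^128≡21.
Since 246 = 2 + 4 + 16 + 32 + 64 + 128 in binary, 37^246 ≡ 69·61·41·81·61·21 ≡ 9 (mod 100).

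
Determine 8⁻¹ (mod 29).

11

29 = 3·8 + 5
8 = 1·5 + 3
5 = 1·3 + 2
3 = 1·2 + 1
2 = 2·1 + 0
Back-substituting gives 8·11 ≡ 1 (mod 29).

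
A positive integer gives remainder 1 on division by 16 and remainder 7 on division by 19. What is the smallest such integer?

x ≡ 1 (mod 16) gives x ∈ {1, 17, 33, 49, 65, 81, 97, 113, …}.
The first of these with x mod 19 = 7 is 273.

273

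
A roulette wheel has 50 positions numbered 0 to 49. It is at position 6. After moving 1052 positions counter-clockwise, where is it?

1052 − 21·50 = 2, so 1052 ≡ 2 (mod 50).
(6 − 2) mod 50 = 4.

4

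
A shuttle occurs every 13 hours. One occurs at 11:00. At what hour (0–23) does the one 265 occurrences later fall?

265·13 = 3445.
3445 − 143·24 = 13, so 3445 ≡ 13 (mod 24).
(11 + 13) mod 24 = 0.

0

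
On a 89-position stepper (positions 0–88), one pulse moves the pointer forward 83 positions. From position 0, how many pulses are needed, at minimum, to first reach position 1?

74

89 = 1·83 + 6
83 = 13·6 + 5
6 = 1·5 + 1
5 = 5·1 + 0
Back-substituting gives 83·74 ≡ 1 (mod 89).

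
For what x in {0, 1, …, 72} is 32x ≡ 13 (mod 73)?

32⁻¹ ≡ 16 (mod 73) because 32·16 = 512 = 7·73 + 1.
So x ≡ 16·13 = 208 ≡ 62 (mod 73).
Check: 32·62 = 1984 = 27·73 + 13.

62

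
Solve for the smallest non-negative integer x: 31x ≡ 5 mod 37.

The inverse of 31 mod 37 is 6 (since 31·6 = 186 ≡ 1).
Multiplying both sides by 6: x ≡ 6·5 = 30 ≡ 30 (mod 37).
Check: 31·30 = 930 = 25·37 + 5.

30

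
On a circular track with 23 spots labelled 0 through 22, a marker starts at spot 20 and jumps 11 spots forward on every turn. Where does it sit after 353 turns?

16

353·11 = 3883.
3883 − 168·23 = 19, so 3883 ≡ 19 (mod 23).
(20 + 19) mod 23 = 16.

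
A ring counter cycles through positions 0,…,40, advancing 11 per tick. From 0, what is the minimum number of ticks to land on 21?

28

11⁻¹ ≡ 15 (mod 41) because 11·15 = 165 = 4·41 + 1.
So x ≡ 15·21 = 315 ≡ 28 (mod 41).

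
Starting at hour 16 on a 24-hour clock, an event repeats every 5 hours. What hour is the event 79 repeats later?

79·5 = 395.
395 − 16·24 = 11, so 395 ≡ 11 (mod 24).
(16 + 11) mod 24 = 3.

3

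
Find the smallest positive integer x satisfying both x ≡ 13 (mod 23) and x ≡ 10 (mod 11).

x ≡ 10 (mod 11) gives x ∈ {10, 21, 32, 43, 54, 65, 76, 87, …}.
The first of these with x mod 23 = 13 is 197.

197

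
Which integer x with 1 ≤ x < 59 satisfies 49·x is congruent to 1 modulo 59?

49·53 = 2597 = 44·59 + 1, so 49⁻¹ ≡ 53 (mod 59).

53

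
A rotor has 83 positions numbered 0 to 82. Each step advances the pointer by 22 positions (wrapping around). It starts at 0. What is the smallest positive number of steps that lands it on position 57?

29

22⁻¹ ≡ 34 (mod 83) because 22·34 = 748 = 9·83 + 1.
Multiplying both sides by 34: x ≡ 34·57 = 1938 ≡ 29 (mod 83).
Check: 22·29 = 638 = 7·83 + 57.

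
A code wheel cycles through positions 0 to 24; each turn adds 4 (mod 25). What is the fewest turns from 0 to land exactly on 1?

19

4·19 = 76 = 3·25 + 1, so 4⁻¹ ≡ 19 (mod 25).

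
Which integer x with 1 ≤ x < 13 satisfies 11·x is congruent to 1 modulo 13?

6

13 = 1·11 + 2
11 = 5·2 + 1
2 = 2·1 + 0
Back-substituting gives 11·6 ≡ 1 (mod 13).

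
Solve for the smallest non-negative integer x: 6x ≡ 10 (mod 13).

6

The inverse of 6 mod 13 is 11 (since 6·11 = 66 ≡ 1).
So x ≡ 11·10 = 110 ≡ 6 (mod 13).
Check: 6·6 = 36 = 2·13 + 10.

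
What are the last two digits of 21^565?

Successive squares of 21 mod 100: 21^1≡21, 21^2≡41, 21^4≡81, 21^8≡61, 21^16≡21, 21^32≡41, 21^64≡81, 21^128≡61, 21^256≡21, 21^512≡41.
Since 565 = 1 + 4 + 16 + 32 + 512 in binary, 21^565 ≡ 21·81·21·41·41 ≡ 1 (mod 100).

01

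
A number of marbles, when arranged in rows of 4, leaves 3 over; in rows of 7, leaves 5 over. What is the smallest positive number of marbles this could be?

x ≡ 3 (mod 4) gives x ∈ {3, 7, 11, 15, 19}.
The first of these with x mod 7 = 5 is 19.

19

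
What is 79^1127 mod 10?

9

Powers of 9 mod 10 repeat with period 2: 9, 1.
1127 leaves remainder 1 on division by 2, so 79^1127 ends in 9.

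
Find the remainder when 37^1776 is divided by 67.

Square-and-reduce mod 67: 37^1≡37, 37^2≡29, 37^4≡37, 37^8≡29, 37^16≡37, 37^32≡29, 37^64≡37, 37^128≡29, 37^256≡37, 37^512≡29, 37^1024≡37.
Since 1776 = 16 + 32 + 64 + 128 + 512 + 1024 in binary, 37^1776 ≡ 37·29·37·29·29·37 ≡ 1 (mod 67).

1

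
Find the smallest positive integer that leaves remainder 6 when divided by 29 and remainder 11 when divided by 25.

x ≡ 11 (mod 25) gives x ∈ {11, 36, 61, 86, 111, 136, 161, 186, …}.
The first of these with x mod 29 = 6 is 586.

586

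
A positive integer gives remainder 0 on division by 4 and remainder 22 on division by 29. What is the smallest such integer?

x ≡ 0 (mod 4) gives x ∈ {0, 4, 8, 12, 16, 20, 24, 28, …}.
The first of these with x mod 29 = 22 is 80.

80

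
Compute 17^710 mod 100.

49

By repeated squaring mod 100: 17^1≡17, 17^2≡89, 17^4≡21, 17^8≡41, 17^16≡81, 17^32≡61, 17^64≡21, 17^128≡41, 17^256≡81, 17^512≡61.
710 = 2 + 4 + 64 + 128 + 512, so 17^710 ≡ 89·21·21·41·61 ≡ 49 (mod 100).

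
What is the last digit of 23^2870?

Last digits of 3^n: 3, 9, 7, 1 (period 4).
2870 mod 4 = 2, so the last digit matches 3^2 = 9.

9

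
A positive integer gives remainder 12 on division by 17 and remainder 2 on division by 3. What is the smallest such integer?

29

x ≡ 2 (mod 3) gives x ∈ {2, 5, 8, 11, 14, 17, 20, 23, …}.
The first of these with x mod 17 = 12 is 29.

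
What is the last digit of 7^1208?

1

The units digit of 7^n cycles with period 4: 7, 9, 3, 1, …
1208 leaves remainder 0 on division by 4, so 7^1208 ends in 1.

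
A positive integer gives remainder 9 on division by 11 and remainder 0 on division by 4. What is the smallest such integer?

x ≡ 0 (mod 4) gives x ∈ {0, 4, 8, 12, 16, 20}.
The first of these with x mod 11 = 9 is 20.

20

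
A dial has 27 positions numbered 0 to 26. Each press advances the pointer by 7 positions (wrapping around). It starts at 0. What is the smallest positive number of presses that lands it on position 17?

The inverse of 7 mod 27 is 4 (since 7·4 = 28 ≡ 1).
Multiplying both sides by 4: x ≡ 4·17 = 68 ≡ 14 (mod 27).

14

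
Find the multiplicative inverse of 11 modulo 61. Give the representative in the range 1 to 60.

61 = 5·11 + 6
11 = 1·6 + 5
6 = 1·5 + 1
5 = 5·1 + 0
Back-substituting gives 11·50 ≡ 1 (mod 61).

50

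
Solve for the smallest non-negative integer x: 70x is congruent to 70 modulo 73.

1

The inverse of 70 mod 73 is 24 (since 70·24 = 1680 ≡ 1).
So x ≡ 24·70 = 1680 ≡ 1 (mod 73).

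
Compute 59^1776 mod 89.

45

Successive squares of 59 mod 89: 59^1≡59, 59^2≡10, 59^4≡11, 59^8≡32, 59^16≡45, 59^32≡67, 59^64≡39, 59^128≡8, 59^256≡64, 59^512≡2, 59^1024≡4.
Since 1776 = 16 + 32 + 64 + 128 + 512 + 1024 in binary, 59^1776 ≡ 45·67·39·8·2·4 ≡ 45 (mod 89).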